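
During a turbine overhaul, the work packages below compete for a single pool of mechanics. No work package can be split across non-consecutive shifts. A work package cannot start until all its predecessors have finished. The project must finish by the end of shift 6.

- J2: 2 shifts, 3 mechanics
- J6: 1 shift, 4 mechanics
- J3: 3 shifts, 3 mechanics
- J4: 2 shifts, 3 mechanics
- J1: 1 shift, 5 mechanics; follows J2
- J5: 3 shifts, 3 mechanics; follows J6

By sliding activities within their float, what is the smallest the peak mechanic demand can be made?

8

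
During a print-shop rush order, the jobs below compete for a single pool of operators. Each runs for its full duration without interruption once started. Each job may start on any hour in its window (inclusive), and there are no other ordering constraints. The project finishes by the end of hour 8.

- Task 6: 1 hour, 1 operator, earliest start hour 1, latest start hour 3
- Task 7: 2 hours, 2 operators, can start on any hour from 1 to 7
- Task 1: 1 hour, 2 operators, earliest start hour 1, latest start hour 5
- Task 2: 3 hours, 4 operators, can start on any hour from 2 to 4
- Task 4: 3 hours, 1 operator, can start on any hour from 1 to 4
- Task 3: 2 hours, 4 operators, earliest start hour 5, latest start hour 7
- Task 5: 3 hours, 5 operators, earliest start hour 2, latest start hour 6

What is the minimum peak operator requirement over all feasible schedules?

Early-start (Task 6@1, Task 7@1, Task 1@1, Task 2@2, Task 4@1, Task 3@5, Task 5@2) gives peak 12: h1:6  h2:12  h3:10  h4:9  h5:4  h6:4  h7:0  h8:0.
Shift Task 5→4.
Schedule Task 6@1, Task 7@1, Task 1@1, Task 2@2, Task 4@1, Task 3@5, Task 5@4: h1:6  h2:7  h3:5  h4:9  h5:9  h6:9  h7:0  h8:0 — peak 9.

9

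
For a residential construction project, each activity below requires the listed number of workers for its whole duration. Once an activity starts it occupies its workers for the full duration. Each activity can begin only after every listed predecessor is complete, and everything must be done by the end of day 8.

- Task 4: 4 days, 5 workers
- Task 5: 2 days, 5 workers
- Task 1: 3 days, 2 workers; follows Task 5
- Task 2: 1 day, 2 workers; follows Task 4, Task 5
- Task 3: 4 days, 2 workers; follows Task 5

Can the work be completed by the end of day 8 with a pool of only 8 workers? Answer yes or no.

The minimum achievable peak is 9; 8 < 9, so no feasible schedule stays within the cap.

no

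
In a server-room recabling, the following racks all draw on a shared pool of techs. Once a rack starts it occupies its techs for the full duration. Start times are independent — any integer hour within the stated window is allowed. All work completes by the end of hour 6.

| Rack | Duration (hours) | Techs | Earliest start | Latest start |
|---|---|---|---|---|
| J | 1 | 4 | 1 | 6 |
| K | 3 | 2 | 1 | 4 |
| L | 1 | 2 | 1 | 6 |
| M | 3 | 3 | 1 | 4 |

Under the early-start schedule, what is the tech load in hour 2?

5

At early start, hour 2 has: K, M.
Demand: 2 + 3 = 5.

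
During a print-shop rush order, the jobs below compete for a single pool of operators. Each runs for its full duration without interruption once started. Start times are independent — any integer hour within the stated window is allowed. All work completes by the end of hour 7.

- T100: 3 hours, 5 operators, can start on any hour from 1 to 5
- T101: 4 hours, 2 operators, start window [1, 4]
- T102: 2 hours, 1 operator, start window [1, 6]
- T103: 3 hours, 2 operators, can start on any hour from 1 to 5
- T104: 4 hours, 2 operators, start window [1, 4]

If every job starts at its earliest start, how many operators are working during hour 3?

At early start, hour 3 has: T100, T101, T103, T104.
Demand: 5 + 2 + 2 + 2 = 11.

11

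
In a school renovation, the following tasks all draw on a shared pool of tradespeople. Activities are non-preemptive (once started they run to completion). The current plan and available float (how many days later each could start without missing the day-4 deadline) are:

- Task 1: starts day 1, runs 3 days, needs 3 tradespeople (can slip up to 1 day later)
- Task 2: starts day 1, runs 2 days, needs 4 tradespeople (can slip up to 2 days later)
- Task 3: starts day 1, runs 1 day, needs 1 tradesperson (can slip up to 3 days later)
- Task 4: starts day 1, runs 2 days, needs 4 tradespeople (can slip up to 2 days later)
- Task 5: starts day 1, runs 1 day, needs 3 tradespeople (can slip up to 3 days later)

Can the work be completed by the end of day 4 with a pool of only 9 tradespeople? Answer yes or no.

yes

Schedule Task 1@1, Task 2@1, Task 3@1, Task 4@3, Task 5@4: d1:8  d2:7  d3:7  d4:7 — peak 8 ≤ 9.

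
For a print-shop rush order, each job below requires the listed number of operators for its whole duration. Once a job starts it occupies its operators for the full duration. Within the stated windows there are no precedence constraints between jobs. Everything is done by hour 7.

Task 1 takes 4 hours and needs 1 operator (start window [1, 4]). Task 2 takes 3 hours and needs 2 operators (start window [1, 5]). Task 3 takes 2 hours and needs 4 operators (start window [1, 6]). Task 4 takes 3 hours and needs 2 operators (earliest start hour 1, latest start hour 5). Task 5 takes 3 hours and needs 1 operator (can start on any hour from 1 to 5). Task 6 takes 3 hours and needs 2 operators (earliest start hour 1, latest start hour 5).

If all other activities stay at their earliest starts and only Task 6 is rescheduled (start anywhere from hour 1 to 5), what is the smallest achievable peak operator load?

Task 6@1: h1:12  h2:12  h3:8  h4:1  h5:0  h6:0  h7:0 → peak 12
Task 6@2: h1:10  h2:12  h3:8  h4:3  h5:0  h6:0  h7:0 → peak 12
Task 6@3: h1:10  h2:10  h3:8  h4:3  h5:2  h6:0  h7:0 → peak 10
Task 6@4: h1:10  h2:10  h3:6  h4:3  h5:2  h6:2  h7:0 → peak 10
Task 6@5: h1:10  h2:10  h3:6  h4:1  h5:2  h6:2  h7:2 → peak 10
Best is Task 6@3, peak 10.

10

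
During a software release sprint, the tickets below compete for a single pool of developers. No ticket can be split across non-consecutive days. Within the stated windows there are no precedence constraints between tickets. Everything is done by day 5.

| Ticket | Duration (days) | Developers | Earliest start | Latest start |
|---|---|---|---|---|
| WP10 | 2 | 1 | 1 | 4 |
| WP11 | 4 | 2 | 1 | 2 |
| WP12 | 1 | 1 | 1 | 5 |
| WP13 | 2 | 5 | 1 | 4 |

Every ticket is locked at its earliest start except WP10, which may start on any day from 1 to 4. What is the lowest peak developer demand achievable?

WP10@1: d1:9  d2:8  d3:2  d4:2  d5:0 → peak 9
WP10@2: d1:8  d2:8  d3:3  d4:2  d5:0 → peak 8
WP10@3: d1:8  d2:7  d3:3  d4:3  d5:0 → peak 8
WP10@4: d1:8  d2:7  d3:2  d4:3  d5:1 → peak 8
Best is WP10@2, peak 8.

8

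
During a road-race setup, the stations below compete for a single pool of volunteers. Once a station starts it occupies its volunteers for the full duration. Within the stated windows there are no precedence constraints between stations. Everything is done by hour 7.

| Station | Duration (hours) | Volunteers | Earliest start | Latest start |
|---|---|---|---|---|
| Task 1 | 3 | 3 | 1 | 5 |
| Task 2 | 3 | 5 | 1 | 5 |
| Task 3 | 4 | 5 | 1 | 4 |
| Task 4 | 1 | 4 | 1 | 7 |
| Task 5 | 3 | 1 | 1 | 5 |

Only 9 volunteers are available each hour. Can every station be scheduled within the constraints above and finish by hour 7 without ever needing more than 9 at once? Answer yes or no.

yes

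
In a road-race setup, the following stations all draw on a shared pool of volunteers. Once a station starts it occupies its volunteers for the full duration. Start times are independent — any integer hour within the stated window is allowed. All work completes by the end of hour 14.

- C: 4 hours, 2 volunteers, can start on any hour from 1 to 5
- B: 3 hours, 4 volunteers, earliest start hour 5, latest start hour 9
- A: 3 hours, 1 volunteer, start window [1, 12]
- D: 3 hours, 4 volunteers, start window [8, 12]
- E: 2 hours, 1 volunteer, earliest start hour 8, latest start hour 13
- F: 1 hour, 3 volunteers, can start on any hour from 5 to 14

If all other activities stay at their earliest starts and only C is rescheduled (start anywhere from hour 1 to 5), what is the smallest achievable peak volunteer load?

C@1: h1:3  h2:3  h3:3  h4:2  h5:7  h6:4  h7:4  h8:5  h9:5  h10:4  h11:0  h12:0  h13:0  h14:0 → peak 7
C@2: h1:1  h2:3  h3:3  h4:2  h5:9  h6:4  h7:4  h8:5  h9:5  h10:4  h11:0  h12:0  h13:0  h14:0 → peak 9
C@3: h1:1  h2:1  h3:3  h4:2  h5:9  h6:6  h7:4  h8:5  h9:5  h10:4  h11:0  h12:0  h13:0  h14:0 → peak 9
C@4: h1:1  h2:1  h3:1  h4:2  h5:9  h6:6  h7:6  h8:5  h9:5  h10:4  h11:0  h12:0  h13:0  h14:0 → peak 9
C@5: h1:1  h2:1  h3:1  h4:0  h5:9  h6:6  h7:6  h8:7  h9:5  h10:4  h11:0  h12:0  h13:0  h14:0 → peak 9
Best is C@1, peak 7.

7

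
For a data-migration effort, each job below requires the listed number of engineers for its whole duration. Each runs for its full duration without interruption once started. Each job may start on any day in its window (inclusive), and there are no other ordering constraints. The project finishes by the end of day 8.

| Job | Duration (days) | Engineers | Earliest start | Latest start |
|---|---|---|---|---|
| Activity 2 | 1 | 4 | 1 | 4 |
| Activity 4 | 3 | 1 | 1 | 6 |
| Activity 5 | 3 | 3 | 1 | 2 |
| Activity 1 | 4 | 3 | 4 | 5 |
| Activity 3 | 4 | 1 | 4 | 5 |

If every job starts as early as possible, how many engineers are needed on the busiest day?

Early-start schedule: Activity 2@1, Activity 4@1, Activity 5@1, Activity 1@4, Activity 3@4.
Load per day: day 1: 8, day 2: 4, day 3: 4, day 4: 4, day 5: 4, day 6: 4, day 7: 4, day 8: 0.
Peak is 8.

8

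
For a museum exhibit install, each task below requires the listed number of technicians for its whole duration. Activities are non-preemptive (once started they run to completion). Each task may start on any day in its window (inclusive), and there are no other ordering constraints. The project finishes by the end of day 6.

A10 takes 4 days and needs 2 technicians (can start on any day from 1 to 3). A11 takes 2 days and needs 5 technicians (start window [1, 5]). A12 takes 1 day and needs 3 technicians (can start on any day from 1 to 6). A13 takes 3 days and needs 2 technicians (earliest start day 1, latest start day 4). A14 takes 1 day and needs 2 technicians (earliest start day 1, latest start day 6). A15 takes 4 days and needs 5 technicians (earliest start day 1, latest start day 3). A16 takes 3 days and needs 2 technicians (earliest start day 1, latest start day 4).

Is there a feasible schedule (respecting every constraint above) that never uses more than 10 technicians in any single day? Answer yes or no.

Schedule A10@1, A11@1, A12@5, A13@1, A14@6, A15@3, A16@4: d1:9  d2:9  d3:9  d4:9  d5:10  d6:9 — peak 10 ≤ 10.

yes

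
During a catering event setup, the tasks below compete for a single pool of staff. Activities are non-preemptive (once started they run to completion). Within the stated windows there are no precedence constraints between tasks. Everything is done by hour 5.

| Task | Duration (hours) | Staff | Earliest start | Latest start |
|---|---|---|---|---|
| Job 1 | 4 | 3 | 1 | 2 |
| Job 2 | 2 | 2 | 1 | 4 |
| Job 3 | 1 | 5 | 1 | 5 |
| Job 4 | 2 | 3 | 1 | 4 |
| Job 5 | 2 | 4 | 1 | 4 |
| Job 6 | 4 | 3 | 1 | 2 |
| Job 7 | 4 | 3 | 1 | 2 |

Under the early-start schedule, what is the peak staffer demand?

Early-start schedule: Job 1@1, Job 2@1, Job 3@1, Job 4@1, Job 5@1, Job 6@1, Job 7@1.
Load per hour: hour 1: 23, hour 2: 18, hour 3: 9, hour 4: 9, hour 5: 0.
Peak is 23.

23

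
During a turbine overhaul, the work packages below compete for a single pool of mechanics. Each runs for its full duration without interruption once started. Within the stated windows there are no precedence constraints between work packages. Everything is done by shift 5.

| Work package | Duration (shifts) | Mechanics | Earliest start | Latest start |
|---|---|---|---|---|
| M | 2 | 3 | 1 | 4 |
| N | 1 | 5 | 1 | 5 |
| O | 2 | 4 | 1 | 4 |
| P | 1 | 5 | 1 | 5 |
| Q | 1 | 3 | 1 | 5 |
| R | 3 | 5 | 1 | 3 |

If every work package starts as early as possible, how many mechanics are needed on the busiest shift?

Early-start schedule: M@1, N@1, O@1, P@1, Q@1, R@1.
Load per shift: shift 1: 25, shift 2: 12, shift 3: 5, shift 4: 0, shift 5: 0.
Peak is 25.

25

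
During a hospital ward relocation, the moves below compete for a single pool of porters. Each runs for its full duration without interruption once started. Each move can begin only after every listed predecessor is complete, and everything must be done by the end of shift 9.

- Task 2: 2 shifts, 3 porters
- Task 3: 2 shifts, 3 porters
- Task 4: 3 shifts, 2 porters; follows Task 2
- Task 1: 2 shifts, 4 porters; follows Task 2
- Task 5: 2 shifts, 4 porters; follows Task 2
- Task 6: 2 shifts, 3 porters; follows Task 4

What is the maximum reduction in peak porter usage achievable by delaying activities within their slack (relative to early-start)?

4

Early-start peak: s1:6  s2:6  s3:10  s4:10  s5:2  s6:3  s7:3  s8:0  s9:0 ⇒ 10.
Leveled (Task 2@1, Task 3@1, Task 4@3, Task 1@3, Task 5@5, Task 6@7): s1:6  s2:6  s3:6  s4:6  s5:6  s6:4  s7:3  s8:3  s9:0 ⇒ 6.
Reduction 10 − 6 = 4.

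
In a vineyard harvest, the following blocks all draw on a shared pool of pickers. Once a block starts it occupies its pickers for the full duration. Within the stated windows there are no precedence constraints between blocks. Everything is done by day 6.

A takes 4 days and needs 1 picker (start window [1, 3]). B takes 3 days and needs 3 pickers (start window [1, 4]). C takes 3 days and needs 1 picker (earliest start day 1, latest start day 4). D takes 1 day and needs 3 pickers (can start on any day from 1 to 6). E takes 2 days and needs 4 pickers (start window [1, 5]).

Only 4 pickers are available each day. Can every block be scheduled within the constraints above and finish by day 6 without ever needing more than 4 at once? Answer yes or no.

no

Total picker-days = 27; over 6 days the average is 27/6 > 4, so some day must exceed 4.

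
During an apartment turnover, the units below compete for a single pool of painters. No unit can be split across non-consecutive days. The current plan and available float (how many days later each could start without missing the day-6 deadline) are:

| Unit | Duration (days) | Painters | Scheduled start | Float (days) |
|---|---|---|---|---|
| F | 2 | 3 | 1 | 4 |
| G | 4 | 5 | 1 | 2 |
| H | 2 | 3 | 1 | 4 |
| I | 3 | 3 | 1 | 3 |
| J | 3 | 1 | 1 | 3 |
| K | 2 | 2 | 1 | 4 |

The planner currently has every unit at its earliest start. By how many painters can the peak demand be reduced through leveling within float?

8

Early-start peak: d1:17  d2:17  d3:9  d4:5  d5:0  d6:0 ⇒ 17.
Leveled (F@1, G@1, H@5, I@3, J@1, K@5): d1:9  d2:9  d3:9  d4:8  d5:8  d6:5 ⇒ 9.
Reduction 17 − 9 = 8.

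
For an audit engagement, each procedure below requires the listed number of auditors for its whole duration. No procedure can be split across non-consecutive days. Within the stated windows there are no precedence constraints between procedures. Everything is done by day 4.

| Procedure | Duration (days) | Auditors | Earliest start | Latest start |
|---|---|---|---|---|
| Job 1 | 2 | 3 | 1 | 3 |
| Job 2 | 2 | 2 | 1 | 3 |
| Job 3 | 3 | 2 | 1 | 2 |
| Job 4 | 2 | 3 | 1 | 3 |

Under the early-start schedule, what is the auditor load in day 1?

At early start, day 1 has: Job 1, Job 2, Job 3, Job 4.
Demand: 3 + 2 + 2 + 3 = 10.

10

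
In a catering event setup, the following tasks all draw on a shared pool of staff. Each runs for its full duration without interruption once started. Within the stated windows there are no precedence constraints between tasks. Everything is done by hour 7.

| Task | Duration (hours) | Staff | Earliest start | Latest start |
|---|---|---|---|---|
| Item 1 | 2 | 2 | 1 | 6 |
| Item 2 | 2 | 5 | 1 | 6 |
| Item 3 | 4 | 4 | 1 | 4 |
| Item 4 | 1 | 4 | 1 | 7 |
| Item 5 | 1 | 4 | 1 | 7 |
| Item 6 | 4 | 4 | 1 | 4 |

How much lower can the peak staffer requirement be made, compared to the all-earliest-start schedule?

15

Early-start peak: h1:23  h2:15  h3:8  h4:8  h5:0  h6:0  h7:0 ⇒ 23.
Leveled (Item 1@1, Item 2@1, Item 3@3, Item 4@3, Item 5@7, Item 6@4): h1:7  h2:7  h3:8  h4:8  h5:8  h6:8  h7:8 ⇒ 8.
Reduction 23 − 8 = 15.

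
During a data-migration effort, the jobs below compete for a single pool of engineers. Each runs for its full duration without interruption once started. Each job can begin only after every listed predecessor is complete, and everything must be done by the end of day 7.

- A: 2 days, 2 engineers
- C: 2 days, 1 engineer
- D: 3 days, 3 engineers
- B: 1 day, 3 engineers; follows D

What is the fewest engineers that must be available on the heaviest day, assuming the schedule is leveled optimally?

3

Early-start (A@1, C@1, D@1, B@4) gives peak 6: d1:6  d2:6  d3:3  d4:3  d5:0  d6:0  d7:0.
Shift D→3, B→6.
Schedule A@1, C@1, D@3, B@6: d1:3  d2:3  d3:3  d4:3  d5:3  d6:3  d7:0 — peak 3.
Total engineer-days = 18 over 7 days ⇒ peak ≥ ⌈18/7⌉ = 3, so 3 is optimal.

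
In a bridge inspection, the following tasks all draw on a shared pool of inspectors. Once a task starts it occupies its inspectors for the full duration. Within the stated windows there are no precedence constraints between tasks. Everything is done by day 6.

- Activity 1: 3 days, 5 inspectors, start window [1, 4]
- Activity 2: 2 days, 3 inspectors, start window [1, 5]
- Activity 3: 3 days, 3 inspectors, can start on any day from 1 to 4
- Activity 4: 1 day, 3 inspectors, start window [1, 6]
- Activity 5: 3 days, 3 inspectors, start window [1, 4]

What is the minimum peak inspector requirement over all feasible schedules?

8

Early-start (Activity 1@1, Activity 2@1, Activity 3@1, Activity 4@1, Activity 5@1) gives peak 17: d1:17  d2:14  d3:11  d4:0  d5:0  d6:0.
Shift Activity 3→3, Activity 4→6, Activity 5→4.
Schedule Activity 1@1, Activity 2@1, Activity 3@3, Activity 4@6, Activity 5@4: d1:8  d2:8  d3:8  d4:6  d5:6  d6:6 — peak 8.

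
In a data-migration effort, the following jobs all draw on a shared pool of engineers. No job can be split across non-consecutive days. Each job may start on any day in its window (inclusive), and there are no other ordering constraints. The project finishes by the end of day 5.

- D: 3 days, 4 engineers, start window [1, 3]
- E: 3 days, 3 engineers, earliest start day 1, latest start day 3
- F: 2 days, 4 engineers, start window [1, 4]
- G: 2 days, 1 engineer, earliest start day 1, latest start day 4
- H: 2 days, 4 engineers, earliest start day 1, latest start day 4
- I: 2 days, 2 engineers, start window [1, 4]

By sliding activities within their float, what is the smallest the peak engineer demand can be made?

9

Early-start (D@1, E@1, F@1, G@1, H@1, I@1) gives peak 18: d1:18  d2:18  d3:7  d4:0  d5:0.
Shift F→4, G→3, H→4.
Schedule D@1, E@1, F@4, G@3, H@4, I@1: d1:9  d2:9  d3:8  d4:9  d5:8 — peak 9.
Total engineer-days = 43 over 5 days ⇒ peak ≥ ⌈43/5⌉ = 9, so 9 is optimal.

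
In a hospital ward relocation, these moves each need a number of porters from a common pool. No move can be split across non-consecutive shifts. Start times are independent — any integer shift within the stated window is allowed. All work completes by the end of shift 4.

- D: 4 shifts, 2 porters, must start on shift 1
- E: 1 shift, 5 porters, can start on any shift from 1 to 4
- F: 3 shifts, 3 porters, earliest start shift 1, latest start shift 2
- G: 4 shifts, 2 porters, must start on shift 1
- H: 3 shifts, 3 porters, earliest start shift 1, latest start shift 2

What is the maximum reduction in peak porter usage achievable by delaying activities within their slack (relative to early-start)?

5

Early-start peak: s1:15  s2:10  s3:10  s4:4 ⇒ 15.
Leveled (D@1, E@1, F@2, G@1, H@2): s1:9  s2:10  s3:10  s4:10 ⇒ 10.
Reduction 15 − 10 = 5.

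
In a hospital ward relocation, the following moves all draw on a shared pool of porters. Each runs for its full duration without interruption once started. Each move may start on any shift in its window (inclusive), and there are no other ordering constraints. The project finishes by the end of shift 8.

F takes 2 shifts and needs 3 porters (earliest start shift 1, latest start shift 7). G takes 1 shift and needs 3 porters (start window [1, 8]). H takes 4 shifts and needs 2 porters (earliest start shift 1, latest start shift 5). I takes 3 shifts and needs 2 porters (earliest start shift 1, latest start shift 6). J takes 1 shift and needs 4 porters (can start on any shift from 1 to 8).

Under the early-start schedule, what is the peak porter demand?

14

Early-start schedule: F@1, G@1, H@1, I@1, J@1.
Load per shift: shift 1: 14, shift 2: 7, shift 3: 4, shift 4: 2, shift 5: 0, shift 6: 0, shift 7: 0, shift 8: 0.
Peak is 14.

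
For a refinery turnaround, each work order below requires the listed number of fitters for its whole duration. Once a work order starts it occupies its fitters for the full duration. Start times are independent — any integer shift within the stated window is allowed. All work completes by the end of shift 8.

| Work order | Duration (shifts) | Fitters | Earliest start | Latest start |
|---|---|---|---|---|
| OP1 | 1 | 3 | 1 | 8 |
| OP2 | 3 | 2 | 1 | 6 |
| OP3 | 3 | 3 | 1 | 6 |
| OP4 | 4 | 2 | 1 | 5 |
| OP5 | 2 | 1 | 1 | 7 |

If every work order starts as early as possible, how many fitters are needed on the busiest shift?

Early-start schedule: OP1@1, OP2@1, OP3@1, OP4@1, OP5@1.
Load per shift: shift 1: 11, shift 2: 8, shift 3: 7, shift 4: 2, shift 5: 0, shift 6: 0, shift 7: 0, shift 8: 0.
Peak is 11.

11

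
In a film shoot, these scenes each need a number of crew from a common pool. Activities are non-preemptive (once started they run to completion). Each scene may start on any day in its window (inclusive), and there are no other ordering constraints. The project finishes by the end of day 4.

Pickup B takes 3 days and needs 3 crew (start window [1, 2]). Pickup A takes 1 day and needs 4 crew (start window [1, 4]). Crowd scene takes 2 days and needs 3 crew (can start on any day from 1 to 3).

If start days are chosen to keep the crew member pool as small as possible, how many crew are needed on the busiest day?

6

Early-start (Pickup B@1, Pickup A@1, Crowd scene@1) gives peak 10: d1:10  d2:6  d3:3  d4:0.
Shift Pickup A→4.
Schedule Pickup B@1, Pickup A@4, Crowd scene@1: d1:6  d2:6  d3:3  d4:4 — peak 6.
No arrangement of the 24 feasible schedules does better.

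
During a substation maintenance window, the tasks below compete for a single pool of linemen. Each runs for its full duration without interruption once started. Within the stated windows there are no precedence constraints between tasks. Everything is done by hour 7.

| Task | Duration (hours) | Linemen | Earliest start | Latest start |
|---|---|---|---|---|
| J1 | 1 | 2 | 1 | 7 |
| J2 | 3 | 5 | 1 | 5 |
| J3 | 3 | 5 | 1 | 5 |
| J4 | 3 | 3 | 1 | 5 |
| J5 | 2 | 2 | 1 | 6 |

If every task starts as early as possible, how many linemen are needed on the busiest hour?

Early-start schedule: J1@1, J2@1, J3@1, J4@1, J5@1.
Load per hour: hour 1: 17, hour 2: 15, hour 3: 13, hour 4: 0, hour 5: 0, hour 6: 0, hour 7: 0.
Peak is 17.

17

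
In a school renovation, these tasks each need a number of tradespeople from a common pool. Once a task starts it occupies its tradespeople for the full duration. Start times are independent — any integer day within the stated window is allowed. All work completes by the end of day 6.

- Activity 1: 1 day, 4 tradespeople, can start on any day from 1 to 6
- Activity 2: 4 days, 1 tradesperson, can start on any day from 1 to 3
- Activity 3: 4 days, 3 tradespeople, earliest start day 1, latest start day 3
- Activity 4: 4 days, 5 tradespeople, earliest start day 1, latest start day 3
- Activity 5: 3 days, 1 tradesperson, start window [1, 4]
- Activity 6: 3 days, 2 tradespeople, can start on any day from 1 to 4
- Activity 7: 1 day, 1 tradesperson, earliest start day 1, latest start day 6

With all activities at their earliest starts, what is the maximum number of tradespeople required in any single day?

Early-start schedule: Activity 1@1, Activity 2@1, Activity 3@1, Activity 4@1, Activity 5@1, Activity 6@1, Activity 7@1.
Load per day: day 1: 17, day 2: 12, day 3: 12, day 4: 9, day 5: 0, day 6: 0.
Peak is 17.

17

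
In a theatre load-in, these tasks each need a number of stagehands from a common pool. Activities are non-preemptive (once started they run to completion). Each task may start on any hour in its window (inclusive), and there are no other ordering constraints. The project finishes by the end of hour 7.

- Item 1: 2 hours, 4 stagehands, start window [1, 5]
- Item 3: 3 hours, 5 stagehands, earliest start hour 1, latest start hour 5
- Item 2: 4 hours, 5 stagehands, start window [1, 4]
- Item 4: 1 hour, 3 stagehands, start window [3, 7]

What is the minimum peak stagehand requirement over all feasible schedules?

Early-start (Item 1@1, Item 3@1, Item 2@1, Item 4@3) gives peak 14: h1:14  h2:14  h3:13  h4:5  h5:0  h6:0  h7:0.
Shift Item 2→4.
Schedule Item 1@1, Item 3@1, Item 2@4, Item 4@3: h1:9  h2:9  h3:8  h4:5  h5:5  h6:5  h7:5 — peak 9.

9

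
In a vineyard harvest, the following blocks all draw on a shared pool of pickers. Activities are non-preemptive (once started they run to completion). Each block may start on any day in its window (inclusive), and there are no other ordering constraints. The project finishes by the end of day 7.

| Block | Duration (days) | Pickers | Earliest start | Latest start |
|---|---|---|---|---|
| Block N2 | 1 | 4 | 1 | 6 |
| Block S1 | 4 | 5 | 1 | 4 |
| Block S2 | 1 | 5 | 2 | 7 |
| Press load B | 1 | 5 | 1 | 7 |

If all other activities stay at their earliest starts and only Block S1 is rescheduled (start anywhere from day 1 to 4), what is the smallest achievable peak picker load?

9

Block S1@1: d1:14  d2:10  d3:5  d4:5  d5:0  d6:0  d7:0 → peak 14
Block S1@2: d1:9  d2:10  d3:5  d4:5  d5:5  d6:0  d7:0 → peak 10
Block S1@3: d1:9  d2:5  d3:5  d4:5  d5:5  d6:5  d7:0 → peak 9
Block S1@4: d1:9  d2:5  d3:0  d4:5  d5:5  d6:5  d7:5 → peak 9
Best is Block S1@3, peak 9.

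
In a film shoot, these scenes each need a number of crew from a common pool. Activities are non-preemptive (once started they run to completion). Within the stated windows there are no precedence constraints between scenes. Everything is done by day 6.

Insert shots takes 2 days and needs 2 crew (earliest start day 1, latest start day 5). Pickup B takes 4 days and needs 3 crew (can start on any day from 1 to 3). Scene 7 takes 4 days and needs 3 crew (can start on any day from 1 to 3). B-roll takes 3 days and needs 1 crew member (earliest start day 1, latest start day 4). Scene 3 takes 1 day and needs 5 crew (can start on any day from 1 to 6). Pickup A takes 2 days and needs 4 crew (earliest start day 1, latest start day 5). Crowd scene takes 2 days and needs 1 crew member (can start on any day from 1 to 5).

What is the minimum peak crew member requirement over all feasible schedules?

9

Early-start (Insert shots@1, Pickup B@1, Scene 7@1, B-roll@1, Scene 3@1, Pickup A@1, Crowd scene@1) gives peak 19: d1:19  d2:14  d3:7  d4:6  d5:0  d6:0.
Shift Scene 3→5, Pickup A→5, Crowd scene→3.
Schedule Insert shots@1, Pickup B@1, Scene 7@1, B-roll@1, Scene 3@5, Pickup A@5, Crowd scene@3: d1:9  d2:9  d3:8  d4:7  d5:9  d6:4 — peak 9.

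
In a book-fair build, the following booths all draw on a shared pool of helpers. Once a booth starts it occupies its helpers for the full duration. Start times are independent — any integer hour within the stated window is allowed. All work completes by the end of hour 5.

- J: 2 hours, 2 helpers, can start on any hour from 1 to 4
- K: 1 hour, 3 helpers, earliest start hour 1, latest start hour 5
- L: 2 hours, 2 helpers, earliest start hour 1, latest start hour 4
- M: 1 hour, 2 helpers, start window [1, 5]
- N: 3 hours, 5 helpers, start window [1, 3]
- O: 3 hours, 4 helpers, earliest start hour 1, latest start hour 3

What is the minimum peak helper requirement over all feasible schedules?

9

Early-start (J@1, K@1, L@1, M@1, N@1, O@1) gives peak 18: h1:18  h2:13  h3:9  h4:0  h5:0.
Shift N→2, O→3.
Schedule J@1, K@1, L@1, M@1, N@2, O@3: h1:9  h2:9  h3:9  h4:9  h5:4 — peak 9.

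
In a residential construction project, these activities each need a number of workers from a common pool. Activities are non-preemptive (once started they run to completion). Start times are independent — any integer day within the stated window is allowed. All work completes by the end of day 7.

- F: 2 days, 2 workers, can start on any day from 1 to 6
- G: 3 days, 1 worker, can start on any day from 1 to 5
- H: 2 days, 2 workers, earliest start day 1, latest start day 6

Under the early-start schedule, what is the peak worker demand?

5

Early-start schedule: F@1, G@1, H@1.
Load per day: day 1: 5, day 2: 5, day 3: 1, day 4: 0, day 5: 0, day 6: 0, day 7: 0.
Peak is 5.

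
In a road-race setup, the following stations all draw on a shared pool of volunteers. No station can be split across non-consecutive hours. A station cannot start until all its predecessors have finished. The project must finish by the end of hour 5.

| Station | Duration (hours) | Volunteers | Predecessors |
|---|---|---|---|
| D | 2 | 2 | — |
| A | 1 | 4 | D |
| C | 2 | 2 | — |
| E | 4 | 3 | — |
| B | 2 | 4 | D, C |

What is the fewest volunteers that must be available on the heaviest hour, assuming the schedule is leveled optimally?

Early-start (D@1, A@3, C@1, E@1, B@3) gives peak 11: h1:7  h2:7  h3:11  h4:7  h5:0.
Shift B→4.
Schedule D@1, A@3, C@1, E@1, B@4: h1:7  h2:7  h3:7  h4:7  h5:4 — peak 7.
Total volunteer-hours = 32 over 5 hours ⇒ peak ≥ ⌈32/5⌉ = 7, so 7 is optimal.

7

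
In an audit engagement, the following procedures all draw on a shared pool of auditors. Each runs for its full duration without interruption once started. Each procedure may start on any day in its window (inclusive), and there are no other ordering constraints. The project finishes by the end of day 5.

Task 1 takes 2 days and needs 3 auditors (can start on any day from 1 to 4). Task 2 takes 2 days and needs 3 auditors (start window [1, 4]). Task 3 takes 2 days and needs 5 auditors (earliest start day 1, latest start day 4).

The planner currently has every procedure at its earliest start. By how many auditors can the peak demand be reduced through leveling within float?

5

Early-start peak: d1:11  d2:11  d3:0  d4:0  d5:0 ⇒ 11.
Leveled (Task 1@1, Task 2@1, Task 3@3): d1:6  d2:6  d3:5  d4:5  d5:0 ⇒ 6.
Reduction 11 − 6 = 5.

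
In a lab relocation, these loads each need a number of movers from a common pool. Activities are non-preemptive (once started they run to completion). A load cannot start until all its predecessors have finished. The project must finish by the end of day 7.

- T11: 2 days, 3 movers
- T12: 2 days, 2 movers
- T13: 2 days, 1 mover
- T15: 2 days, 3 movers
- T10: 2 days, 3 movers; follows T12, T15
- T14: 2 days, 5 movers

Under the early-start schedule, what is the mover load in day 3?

3

At early start, day 3 has: T10.
Demand: 3 = 3.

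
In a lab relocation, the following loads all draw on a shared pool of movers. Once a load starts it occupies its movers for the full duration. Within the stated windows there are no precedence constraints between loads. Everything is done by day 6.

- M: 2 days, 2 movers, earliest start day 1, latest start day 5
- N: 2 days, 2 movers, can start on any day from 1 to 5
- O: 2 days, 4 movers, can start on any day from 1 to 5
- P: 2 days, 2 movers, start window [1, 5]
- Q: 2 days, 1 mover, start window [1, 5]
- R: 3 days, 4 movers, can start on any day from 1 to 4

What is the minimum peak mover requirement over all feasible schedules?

7

Early-start (M@1, N@1, O@1, P@1, Q@1, R@1) gives peak 15: d1:15  d2:15  d3:4  d4:0  d5:0  d6:0.
Shift N→3, P→5, R→3.
Schedule M@1, N@3, O@1, P@5, Q@1, R@3: d1:7  d2:7  d3:6  d4:6  d5:6  d6:2 — peak 7.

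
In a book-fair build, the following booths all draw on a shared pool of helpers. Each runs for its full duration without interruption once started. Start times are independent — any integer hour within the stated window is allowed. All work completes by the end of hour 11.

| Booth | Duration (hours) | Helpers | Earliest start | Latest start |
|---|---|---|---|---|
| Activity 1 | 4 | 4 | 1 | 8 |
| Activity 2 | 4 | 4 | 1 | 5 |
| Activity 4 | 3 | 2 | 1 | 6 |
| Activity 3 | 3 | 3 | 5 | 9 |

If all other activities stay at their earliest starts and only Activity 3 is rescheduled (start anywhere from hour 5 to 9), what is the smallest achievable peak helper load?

Activity 3@5: h1:10  h2:10  h3:10  h4:8  h5:3  h6:3  h7:3  h8:0  h9:0  h10:0  h11:0 → peak 10
Activity 3@6: h1:10  h2:10  h3:10  h4:8  h5:0  h6:3  h7:3  h8:3  h9:0  h10:0  h11:0 → peak 10
Activity 3@7: h1:10  h2:10  h3:10  h4:8  h5:0  h6:0  h7:3  h8:3  h9:3  h10:0  h11:0 → peak 10
Activity 3@8: h1:10  h2:10  h3:10  h4:8  h5:0  h6:0  h7:0  h8:3  h9:3  h10:3  h11:0 → peak 10
Activity 3@9: h1:10  h2:10  h3:10  h4:8  h5:0  h6:0  h7:0  h8:0  h9:3  h10:3  h11:3 → peak 10
Best is Activity 3@5, peak 10.

10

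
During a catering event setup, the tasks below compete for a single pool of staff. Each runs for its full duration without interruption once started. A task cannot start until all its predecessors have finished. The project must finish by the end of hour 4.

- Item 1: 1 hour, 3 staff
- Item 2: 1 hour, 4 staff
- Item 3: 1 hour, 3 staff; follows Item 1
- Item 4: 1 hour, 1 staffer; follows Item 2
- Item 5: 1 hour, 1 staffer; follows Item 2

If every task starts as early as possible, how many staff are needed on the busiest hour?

Early-start schedule: Item 1@1, Item 2@1, Item 3@2, Item 4@2, Item 5@2.
Load per hour: hour 1: 7, hour 2: 5, hour 3: 0, hour 4: 0.
Peak is 7.

7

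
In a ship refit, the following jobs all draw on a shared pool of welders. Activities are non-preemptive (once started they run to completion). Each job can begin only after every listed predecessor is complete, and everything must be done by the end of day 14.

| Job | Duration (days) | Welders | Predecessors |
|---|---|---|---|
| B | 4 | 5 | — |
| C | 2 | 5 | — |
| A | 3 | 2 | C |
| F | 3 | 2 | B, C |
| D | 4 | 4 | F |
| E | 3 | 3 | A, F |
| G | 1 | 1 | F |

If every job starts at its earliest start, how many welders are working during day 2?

At early start, day 2 has: B, C.
Demand: 5 + 5 = 10.

10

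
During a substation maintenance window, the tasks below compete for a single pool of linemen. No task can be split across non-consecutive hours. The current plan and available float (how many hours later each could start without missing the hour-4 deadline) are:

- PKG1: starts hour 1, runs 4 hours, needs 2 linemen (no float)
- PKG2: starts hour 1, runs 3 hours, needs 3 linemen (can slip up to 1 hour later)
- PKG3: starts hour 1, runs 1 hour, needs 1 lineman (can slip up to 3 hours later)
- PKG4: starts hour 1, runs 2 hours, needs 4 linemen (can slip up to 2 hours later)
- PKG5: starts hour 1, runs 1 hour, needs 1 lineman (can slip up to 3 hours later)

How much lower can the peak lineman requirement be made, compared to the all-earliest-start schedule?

Early-start peak: h1:11  h2:9  h3:5  h4:2 ⇒ 11.
Leveled (PKG1@1, PKG2@1, PKG3@1, PKG4@2, PKG5@1): h1:7  h2:9  h3:9  h4:2 ⇒ 9.
Reduction 11 − 9 = 2.

2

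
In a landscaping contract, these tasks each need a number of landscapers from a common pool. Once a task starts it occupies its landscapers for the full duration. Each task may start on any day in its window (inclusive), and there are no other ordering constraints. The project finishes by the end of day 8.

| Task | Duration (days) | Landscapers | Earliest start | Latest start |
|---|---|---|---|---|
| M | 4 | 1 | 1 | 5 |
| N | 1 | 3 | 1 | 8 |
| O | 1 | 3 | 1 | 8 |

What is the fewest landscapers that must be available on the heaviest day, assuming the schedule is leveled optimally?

3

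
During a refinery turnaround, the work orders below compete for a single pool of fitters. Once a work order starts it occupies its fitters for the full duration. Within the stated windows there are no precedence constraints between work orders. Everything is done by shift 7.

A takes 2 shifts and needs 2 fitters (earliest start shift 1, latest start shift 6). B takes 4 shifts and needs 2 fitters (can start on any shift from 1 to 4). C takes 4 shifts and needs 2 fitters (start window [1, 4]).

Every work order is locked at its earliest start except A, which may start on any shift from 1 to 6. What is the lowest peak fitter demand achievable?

4

A@1: s1:6  s2:6  s3:4  s4:4  s5:0  s6:0  s7:0 → peak 6
A@2: s1:4  s2:6  s3:6  s4:4  s5:0  s6:0  s7:0 → peak 6
A@3: s1:4  s2:4  s3:6  s4:6  s5:0  s6:0  s7:0 → peak 6
A@4: s1:4  s2:4  s3:4  s4:6  s5:2  s6:0  s7:0 → peak 6
A@5: s1:4  s2:4  s3:4  s4:4  s5:2  s6:2  s7:0 → peak 4
A@6: s1:4  s2:4  s3:4  s4:4  s5:0  s6:2  s7:2 → peak 4
Best is A@5, peak 4.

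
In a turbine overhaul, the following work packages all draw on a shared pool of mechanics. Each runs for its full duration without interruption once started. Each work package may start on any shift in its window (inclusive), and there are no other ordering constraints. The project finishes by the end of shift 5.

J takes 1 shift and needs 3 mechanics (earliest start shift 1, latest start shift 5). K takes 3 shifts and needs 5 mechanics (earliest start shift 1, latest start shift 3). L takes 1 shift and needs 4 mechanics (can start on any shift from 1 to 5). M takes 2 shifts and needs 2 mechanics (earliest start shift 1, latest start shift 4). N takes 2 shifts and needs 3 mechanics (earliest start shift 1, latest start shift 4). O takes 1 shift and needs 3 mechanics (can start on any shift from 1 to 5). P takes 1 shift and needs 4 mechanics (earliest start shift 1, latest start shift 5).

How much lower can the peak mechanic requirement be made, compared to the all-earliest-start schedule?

Early-start peak: s1:24  s2:10  s3:5  s4:0  s5:0 ⇒ 24.
Leveled (J@1, K@2, L@5, M@1, N@3, O@1, P@5): s1:8  s2:7  s3:8  s4:8  s5:8 ⇒ 8.
Reduction 24 − 8 = 16.

16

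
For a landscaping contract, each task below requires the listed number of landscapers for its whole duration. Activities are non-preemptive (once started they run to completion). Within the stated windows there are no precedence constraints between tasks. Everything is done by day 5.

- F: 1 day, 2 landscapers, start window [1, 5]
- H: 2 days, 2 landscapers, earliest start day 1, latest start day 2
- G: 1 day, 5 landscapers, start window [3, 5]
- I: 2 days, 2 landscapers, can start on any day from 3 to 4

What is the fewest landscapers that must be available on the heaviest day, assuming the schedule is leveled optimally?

5

Early-start (F@1, H@1, G@3, I@3) gives peak 7: d1:4  d2:2  d3:7  d4:2  d5:0.
Shift I→4.
Schedule F@1, H@1, G@3, I@4: d1:4  d2:2  d3:5  d4:2  d5:2 — peak 5.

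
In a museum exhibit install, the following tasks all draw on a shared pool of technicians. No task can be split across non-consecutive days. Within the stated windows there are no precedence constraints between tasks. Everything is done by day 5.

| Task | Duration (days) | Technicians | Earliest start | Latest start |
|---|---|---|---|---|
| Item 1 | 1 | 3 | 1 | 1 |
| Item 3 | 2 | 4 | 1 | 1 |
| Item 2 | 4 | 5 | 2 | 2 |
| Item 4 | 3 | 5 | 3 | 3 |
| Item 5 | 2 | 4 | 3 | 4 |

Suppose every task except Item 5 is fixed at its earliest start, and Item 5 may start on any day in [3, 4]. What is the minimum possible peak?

14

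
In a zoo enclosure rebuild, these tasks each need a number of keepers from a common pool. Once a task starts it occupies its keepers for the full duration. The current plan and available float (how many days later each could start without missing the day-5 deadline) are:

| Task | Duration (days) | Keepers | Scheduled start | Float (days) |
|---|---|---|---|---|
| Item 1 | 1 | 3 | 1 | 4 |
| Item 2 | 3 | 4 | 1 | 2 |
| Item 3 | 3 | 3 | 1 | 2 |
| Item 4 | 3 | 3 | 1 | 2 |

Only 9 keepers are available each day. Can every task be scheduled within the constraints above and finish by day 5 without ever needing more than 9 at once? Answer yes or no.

no

The minimum achievable peak is 10; 9 < 10, so no feasible schedule stays within the cap.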